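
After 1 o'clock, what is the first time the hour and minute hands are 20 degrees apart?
At t minutes past 1:00, the hour hand is at 30 x 1 + 0.5t degrees and the minute hand is at 6t degrees.
The smaller angle between them is 20 degrees when |30H - 5.5t| = 20 or |30H - 5.5t| = 340.
With H = 1, solve 30 x 1 - 5.5t = +/- target for each target:
  t = (30 x 1 - 20) / 5.5 = 1.82
  t = (30 x 1 + 20) / 5.5 = 9.09
  t = (30 x 1 - 340) / 5.5 = -56.36 (outside (0, 60))
  t = (30 x 1 + 340) / 5.5 = 67.27 (outside (0, 60))
Valid solutions in (0, 60): {1.82, 9.09} minutes.
The first occurrence is t = 1.82 minutes.
The hands form a 20-degree angle at 1.82 minutes past 1:00.

Final answer: 1.82 minutes past 1:00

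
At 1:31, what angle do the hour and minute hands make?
Hour hand position: 1 x 30 + 31 x 0.5 = 45.5 degrees
Minute hand position: 31 x 6 = 186 degrees
Difference: |45.5 - 186| = 140.5 degrees
The angle between the hands is 140.5 degrees

Final answer: 140.5 degrees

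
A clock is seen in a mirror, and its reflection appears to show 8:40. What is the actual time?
Reflection across the vertical (12-6) axis maps a hand at angle A degrees to (360 - A) degrees, which sends a reading of T minutes past 12:00 to (720 - T) minutes past 12:00.
Mirror reads 8:40 = 520 minutes past 12:00.
Actual time: (720 - 520) mod 720 = 200 minutes = 3:20.

Final answer: 3:20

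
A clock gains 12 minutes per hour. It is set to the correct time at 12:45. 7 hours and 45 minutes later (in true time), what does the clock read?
For every 60 true minutes, the faulty clock advances 60 + 12 = 72 minutes.
True elapsed: 7 hours and 45 minutes = 465 minutes.
Faulty clock advances: 465 x 72/60 = 558 minutes (drift: 93 minutes ahead).
Shown time: 12:45 + 558 minutes = 10:03.

Final answer: 10:03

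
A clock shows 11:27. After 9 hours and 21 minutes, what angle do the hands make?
First find the time 9 hours and 21 minutes after 11:27.
Total minutes: 11 x 60 + 27 + 9 x 60 + 21 = 1248.
1248 mod 720 = 528 minutes = 8:48.
Now compute the angle at 8:48:
Hour hand: 8 x 30 + 48 x 0.5 = 264 degrees
Minute hand: 48 x 6 = 288 degrees
Difference: |264 - 288| = 24 degrees
The angle is 24 degrees

Final answer: 24 degrees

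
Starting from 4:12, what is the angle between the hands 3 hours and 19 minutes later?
First find the time 3 hours and 19 minutes after 4:12.
Total minutes: 4 x 60 + 12 + 3 x 60 + 19 = 451.
451 mod 720 = 451 minutes = 7:31.
Now compute the angle at 7:31:
Hour hand: 7 x 30 + 31 x 0.5 = 225.5 degrees
Minute hand: 31 x 6 = 186 degrees
Difference: |225.5 - 186| = 39.5 degrees
The angle is 39.5 degrees

Final answer: 39.5 degrees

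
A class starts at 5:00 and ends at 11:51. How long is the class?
From 5:00 to 11:51:
(11 x 60 + 51) - (5 x 60 + 0) = 711 - 300 = 411 minutes
= 6 hours and 51 minutes

Final answer: 6 hours and 51 minutes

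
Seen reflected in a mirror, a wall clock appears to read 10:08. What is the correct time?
Reflection across the vertical (12-6) axis maps a hand at angle A degrees to (360 - A) degrees, which sends a reading of T minutes past 12:00 to (720 - T) minutes past 12:00.
Mirror reads 10:08 = 608 minutes past 12:00.
Actual time: (720 - 608) mod 720 = 112 minutes = 1:52.

Final answer: 1:52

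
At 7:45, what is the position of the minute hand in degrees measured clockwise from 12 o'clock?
The minute hand moves 6 degrees per minute.
At 7:45: 45 x 6 = 270 degrees

Final answer: 270 degrees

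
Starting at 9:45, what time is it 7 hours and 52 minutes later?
Starting time: 9:45
Adding 52 minutes to 45 minutes: 45 + 52 = 97 minutes = 1 hour and 37 minutes
Adding 7 hours: 9 + 7 + 1 (carry) = 17 - 12 = 5
Final time: 5:37

Final answer: 5:37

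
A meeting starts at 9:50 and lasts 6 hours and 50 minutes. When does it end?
Starting time: 9:50
Adding 50 minutes to 50 minutes: 50 + 50 = 100 minutes = 1 hour and 40 minutes
Adding 6 hours: 9 + 6 + 1 (carry) = 16 - 12 = 4
Final time: 4:40

Final answer: 4:40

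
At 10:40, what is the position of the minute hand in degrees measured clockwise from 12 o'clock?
The minute hand moves 6 degrees per minute.
At 10:40: 40 x 6 = 240 degrees

Final answer: 240 degrees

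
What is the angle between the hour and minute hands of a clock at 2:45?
Hour hand position: 2 x 30 + 45 x 0.5 = 82.5 degrees
Minute hand position: 45 x 6 = 270 degrees
Difference: |82.5 - 270| = 187.5 degrees
Since 187.5 > 180, the smaller angle is 360 - 187.5 = 172.5 degrees

Final answer: 172.5 degrees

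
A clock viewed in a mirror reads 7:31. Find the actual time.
Reflection across the vertical (12-6) axis maps a hand at angle A degrees to (360 - A) degrees, which sends a reading of T minutes past 12:00 to (720 - T) minutes past 12:00.
Mirror reads 7:31 = 451 minutes past 12:00.
Actual time: (720 - 451) mod 720 = 269 minutes = 4:29.

Final answer: 4:29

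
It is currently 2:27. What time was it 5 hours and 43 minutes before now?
Starting time: 2:27 = 147 total minutes past 12:00
Subtracting: 5 hours and 43 minutes = 343 minutes
147 - 343 = -196 (negative, add 12 hours = 720) = 524 minutes
= 8 hours and 44 minutes past 12:00 = 8:44

Final answer: 8:44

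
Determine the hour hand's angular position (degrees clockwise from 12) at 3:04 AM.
The hour hand moves 30 degrees per hour and 0.5 degrees per minute.
At 3:04: (3) x 30 + 4 x 0.5 = 90 + 2 = 92 degrees

Final answer: 92 degrees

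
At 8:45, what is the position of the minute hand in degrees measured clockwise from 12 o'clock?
The minute hand moves 6 degrees per minute.
At 8:45: 45 x 6 = 270 degrees

Final answer: 270 degrees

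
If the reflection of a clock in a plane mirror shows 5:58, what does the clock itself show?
Reflection across the vertical (12-6) axis maps a hand at angle A degrees to (360 - A) degrees, which sends a reading of T minutes past 12:00 to (720 - T) minutes past 12:00.
Mirror reads 5:58 = 358 minutes past 12:00.
Actual time: (720 - 358) mod 720 = 362 minutes = 6:02.

Final answer: 6:02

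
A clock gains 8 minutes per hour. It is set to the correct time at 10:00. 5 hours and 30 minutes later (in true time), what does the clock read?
For every 60 true minutes, the faulty clock advances 60 + 8 = 68 minutes.
True elapsed: 5 hours and 30 minutes = 330 minutes.
Faulty clock advances: 330 x 68/60 = 374 minutes (drift: 44 minutes ahead).
Shown time: 10:00 + 374 minutes = 4:14.

Final answer: 4:14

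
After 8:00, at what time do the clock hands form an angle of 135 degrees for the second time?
At t minutes past 8:00, the hour hand is at 30 x 8 + 0.5t degrees and the minute hand is at 6t degrees.
The smaller angle between them is 135 degrees when |30H - 5.5t| = 135 or |30H - 5.5t| = 225.
With H = 8, solve 30 x 8 - 5.5t = +/- target for each target:
  t = (30 x 8 - 135) / 5.5 = 19.09
  t = (30 x 8 + 135) / 5.5 = 68.18 (outside (0, 60))
  t = (30 x 8 - 225) / 5.5 = 2.73
  t = (30 x 8 + 225) / 5.5 = 84.55 (outside (0, 60))
Valid solutions in (0, 60): {2.73, 19.09} minutes.
The second occurrence is t = 19.09 minutes.
The hands form a 135-degree angle at 19.09 minutes past 8:00.

Final answer: 19.09 minutes past 8:00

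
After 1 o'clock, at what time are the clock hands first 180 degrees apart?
For hands to be 180 degrees apart: |30H - 5.5t| = 180
With H = 1: t = (30 x 1 + 180)/5.5 = 38.18 or t = (30 x 1 - 180)/5.5 = -27.27
First valid solution (0 < t < 60): t = 38.18 minutes
The hands are opposite at 38.18 minutes past 1:00.

Final answer: 38.18 minutes past 1:00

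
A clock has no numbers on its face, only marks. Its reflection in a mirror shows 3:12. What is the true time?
Reflection across the vertical (12-6) axis maps a hand at angle A degrees to (360 - A) degrees, which sends a reading of T minutes past 12:00 to (720 - T) minutes past 12:00.
Mirror reads 3:12 = 192 minutes past 12:00.
Actual time: (720 - 192) mod 720 = 528 minutes = 8:48.

Final answer: 8:48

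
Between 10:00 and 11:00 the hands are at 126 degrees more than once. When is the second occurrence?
At t minutes past 10:00, the hour hand is at 30 x 10 + 0.5t degrees and the minute hand is at 6t degrees.
The smaller angle between them is 126 degrees when |30H - 5.5t| = 126 or |30H - 5.5t| = 234.
With H = 10, solve 30 x 10 - 5.5t = +/- target for each target:
  t = (30 x 10 - 126) / 5.5 = 31.64
  t = (30 x 10 + 126) / 5.5 = 77.45 (outside (0, 60))
  t = (30 x 10 - 234) / 5.5 = 12
  t = (30 x 10 + 234) / 5.5 = 97.09 (outside (0, 60))
Valid solutions in (0, 60): {12, 31.64} minutes.
The second occurrence is t = 31.64 minutes.
The hands form a 126-degree angle at 31.64 minutes past 10:00.

Final answer: 31.64 minutes past 10:00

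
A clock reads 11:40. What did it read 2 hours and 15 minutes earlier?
Starting time: 11:40 = 700 total minutes past 12:00
Subtracting: 2 hours and 15 minutes = 135 minutes
700 - 135 = 565 minutes
= 9 hours and 25 minutes past 12:00 = 9:25

Final answer: 9:25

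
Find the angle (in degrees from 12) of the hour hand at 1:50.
The hour hand moves 30 degrees per hour and 0.5 degrees per minute.
At 1:50: (1) x 30 + 50 x 0.5 = 30 + 25 = 55 degrees

Final answer: 55 degrees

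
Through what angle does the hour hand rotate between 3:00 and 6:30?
The hour hand moves 0.5 degrees per minute.
Time elapsed: 6:30 - 3:00 = 210 minutes
Angular displacement: 210 x 0.5 = 105 degrees

Final answer: 105 degrees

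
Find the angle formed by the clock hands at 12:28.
Hour hand position: 0 x 30 + 28 x 0.5 = 14 degrees
Minute hand position: 28 x 6 = 168 degrees
Difference: |14 - 168| = 154 degrees
The angle between the hands is 154 degrees

Final answer: 154 degrees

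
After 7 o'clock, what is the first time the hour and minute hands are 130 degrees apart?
At t minutes past 7:00, the hour hand is at 30 x 7 + 0.5t degrees and the minute hand is at 6t degrees.
The smaller angle between them is 130 degrees when |30H - 5.5t| = 130 or |30H - 5.5t| = 230.
With H = 7, solve 30 x 7 - 5.5t = +/- target for each target:
  t = (30 x 7 - 130) / 5.5 = 14.55
  t = (30 x 7 + 130) / 5.5 = 61.82 (outside (0, 60))
  t = (30 x 7 - 230) / 5.5 = -3.64 (outside (0, 60))
  t = (30 x 7 + 230) / 5.5 = 80 (outside (0, 60))
Valid solutions in (0, 60): {14.55} minutes.
The first occurrence is t = 14.55 minutes.
The hands form a 130-degree angle at 14.55 minutes past 7:00.

Final answer: 14.55 minutes past 7:00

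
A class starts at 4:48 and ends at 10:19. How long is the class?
From 4:48 to 10:19:
(10 x 60 + 19) - (4 x 60 + 48) = 619 - 288 = 331 minutes
= 5 hours and 31 minutes

Final answer: 5 hours and 31 minutes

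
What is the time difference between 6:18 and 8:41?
From 6:18 to 8:41:
(8 x 60 + 41) - (6 x 60 + 18) = 521 - 378 = 143 minutes
= 2 hours and 23 minutes

Final answer: 2 hours and 23 minutes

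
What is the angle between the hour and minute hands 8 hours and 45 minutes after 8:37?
First find the time 8 hours and 45 minutes after 8:37.
Total minutes: 8 x 60 + 37 + 8 x 60 + 45 = 1042.
1042 mod 720 = 322 minutes = 5:22.
Now compute the angle at 5:22:
Hour hand: 5 x 30 + 22 x 0.5 = 161 degrees
Minute hand: 22 x 6 = 132 degrees
Difference: |161 - 132| = 29 degrees
The angle is 29 degrees

Final answer: 29 degrees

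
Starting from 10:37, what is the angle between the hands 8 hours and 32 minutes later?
First find the time 8 hours and 32 minutes after 10:37.
Total minutes: 10 x 60 + 37 + 8 x 60 + 32 = 1149.
1149 mod 720 = 429 minutes = 7:09.
Now compute the angle at 7:09:
Hour hand: 7 x 30 + 9 x 0.5 = 214.5 degrees
Minute hand: 9 x 6 = 54 degrees
Difference: |214.5 - 54| = 160.5 degrees
The angle is 160.5 degrees

Final answer: 160.5 degrees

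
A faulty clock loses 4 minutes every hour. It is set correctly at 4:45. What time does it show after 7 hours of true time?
For every 60 true minutes, the faulty clock advances 60 - 4 = 56 minutes.
True elapsed: 7 hours = 420 minutes.
Faulty clock advances: 420 x 56/60 = 392 minutes (drift: 28 minutes behind).
Shown time: 4:45 + 392 minutes = 11:17.

Final answer: 11:17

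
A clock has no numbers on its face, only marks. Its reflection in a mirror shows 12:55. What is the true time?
Reflection across the vertical (12-6) axis maps a hand at angle A degrees to (360 - A) degrees, which sends a reading of T minutes past 12:00 to (720 - T) minutes past 12:00.
Mirror reads 12:55 = 55 minutes past 12:00.
Actual time: (720 - 55) mod 720 = 665 minutes = 11:05.

Final answer: 11:05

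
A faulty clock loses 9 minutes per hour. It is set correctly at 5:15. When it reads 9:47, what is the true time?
For every 60 true minutes, the faulty clock advances 51 minutes, so 1 faulty-clock minute corresponds to 60/51 true minutes.
From 5:15 to 9:47 on the faulty dial is 272 minutes.
True elapsed: 272 x 60/51 = 320 minutes = 5 hours and 20 minutes.
True time: 5:15 + 5 hours and 20 minutes = 10:35.

Final answer: 10:35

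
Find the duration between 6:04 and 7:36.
From 6:04 to 7:36:
(7 x 60 + 36) - (6 x 60 + 4) = 456 - 364 = 92 minutes
= 1 hour and 32 minutes

Final answer: 1 hour and 32 minutes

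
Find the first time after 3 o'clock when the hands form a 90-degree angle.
At t minutes past 3:00, the hour hand is at 30 x 3 + 0.5t degrees and the minute hand is at 6t degrees.
The smaller angle between them is 90 degrees when |30H - 5.5t| = 90 or |30H - 5.5t| = 270.
With H = 3, solve 30 x 3 - 5.5t = +/- target for each target:
  t = (30 x 3 - 90) / 5.5 = 0 (outside (0, 60))
  t = (30 x 3 + 90) / 5.5 = 32.73
  t = (30 x 3 - 270) / 5.5 = -32.73 (outside (0, 60))
  t = (30 x 3 + 270) / 5.5 = 65.45 (outside (0, 60))
Valid solutions in (0, 60): {32.73} minutes.
First occurrence: t = 32.73 minutes.
The hands are at right angles at 32.73 minutes past 3:00.

Final answer: 32.73 minutes past 3:00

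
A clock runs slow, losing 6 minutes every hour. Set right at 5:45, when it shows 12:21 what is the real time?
For every 60 true minutes, the faulty clock advances 54 minutes, so 1 faulty-clock minute corresponds to 60/54 true minutes.
From 5:45 to 12:21 on the faulty dial is 396 minutes.
True elapsed: 396 x 60/54 = 440 minutes = 7 hours and 20 minutes.
True time: 5:45 + 7 hours and 20 minutes = 1:05.

Final answer: 1:05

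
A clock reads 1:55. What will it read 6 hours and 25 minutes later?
Starting time: 1:55
Adding 25 minutes to 55 minutes: 55 + 25 = 80 minutes = 1 hour and 20 minutes
Adding 6 hours: 1 + 6 + 1 (carry) = 8
Final time: 8:20

Final answer: 8:20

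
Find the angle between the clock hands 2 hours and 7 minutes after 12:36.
First find the time 2 hours and 7 minutes after 12:36.
Total minutes: 12 x 60 + 36 + 2 x 60 + 7 = 883.
883 mod 720 = 163 minutes = 2:43.
Now compute the angle at 2:43:
Hour hand: 2 x 30 + 43 x 0.5 = 81.5 degrees
Minute hand: 43 x 6 = 258 degrees
Difference: |81.5 - 258| = 176.5 degrees
The angle is 176.5 degrees

Final answer: 176.5 degrees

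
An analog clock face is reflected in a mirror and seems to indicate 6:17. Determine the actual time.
Reflection across the vertical (12-6) axis maps a hand at angle A degrees to (360 - A) degrees, which sends a reading of T minutes past 12:00 to (720 - T) minutes past 12:00.
Mirror reads 6:17 = 377 minutes past 12:00.
Actual time: (720 - 377) mod 720 = 343 minutes = 5:43.

Final answer: 5:43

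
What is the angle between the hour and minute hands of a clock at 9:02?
Hour hand position: 9 x 30 + 2 x 0.5 = 271 degrees
Minute hand position: 2 x 6 = 12 degrees
Difference: |271 - 12| = 259 degrees
Since 259 > 180, the smaller angle is 360 - 259 = 101 degrees

Final answer: 101 degrees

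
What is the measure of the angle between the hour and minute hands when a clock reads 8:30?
Hour hand position: 8 x 30 + 30 x 0.5 = 255 degrees
Minute hand position: 30 x 6 = 180 degrees
Difference: |255 - 180| = 75 degrees
The angle between the hands is 75 degrees

Final answer: 75 degrees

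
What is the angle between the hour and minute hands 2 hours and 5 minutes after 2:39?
First find the time 2 hours and 5 minutes after 2:39.
Total minutes: 2 x 60 + 39 + 2 x 60 + 5 = 284.
284 mod 720 = 284 minutes = 4:44.
Now compute the angle at 4:44:
Hour hand: 4 x 30 + 44 x 0.5 = 142 degrees
Minute hand: 44 x 6 = 264 degrees
Difference: |142 - 264| = 122 degrees
The angle is 122 degrees

Final answer: 122 degrees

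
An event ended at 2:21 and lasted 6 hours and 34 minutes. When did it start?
Starting time: 2:21 = 141 total minutes past 12:00
Subtracting: 6 hours and 34 minutes = 394 minutes
141 - 394 = -253 (negative, add 12 hours = 720) = 467 minutes
= 7 hours and 47 minutes past 12:00 = 7:47

Final answer: 7:47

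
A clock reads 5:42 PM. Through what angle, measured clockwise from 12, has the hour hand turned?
The hour hand moves 30 degrees per hour and 0.5 degrees per minute.
At 5:42: (5) x 30 + 42 x 0.5 = 150 + 21 = 171 degrees

Final answer: 171 degrees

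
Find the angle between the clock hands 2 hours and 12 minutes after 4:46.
First find the time 2 hours and 12 minutes after 4:46.
Total minutes: 4 x 60 + 46 + 2 x 60 + 12 = 418.
418 mod 720 = 418 minutes = 6:58.
Now compute the angle at 6:58:
Hour hand: 6 x 30 + 58 x 0.5 = 209 degrees
Minute hand: 58 x 6 = 348 degrees
Difference: |209 - 348| = 139 degrees
The angle is 139 degrees

Final answer: 139 degrees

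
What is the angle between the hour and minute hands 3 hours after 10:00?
First find the time 3 hours after 10:00.
Total minutes: 10 x 60 + 0 + 3 x 60 + 0 = 780.
780 mod 720 = 60 minutes = 1:00.
Now compute the angle at 1:00:
Hour hand: 1 x 30 + 0 x 0.5 = 30 degrees
Minute hand: 0 x 6 = 0 degrees
Difference: |30 - 0| = 30 degrees
The angle is 30 degrees

Final answer: 30 degrees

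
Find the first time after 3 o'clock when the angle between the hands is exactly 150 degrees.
At t minutes past 3:00, the hour hand is at 30 x 3 + 0.5t degrees and the minute hand is at 6t degrees.
The smaller angle between them is 150 degrees when |30H - 5.5t| = 150 or |30H - 5.5t| = 210.
With H = 3, solve 30 x 3 - 5.5t = +/- target for each target:
  t = (30 x 3 - 150) / 5.5 = -10.91 (outside (0, 60))
  t = (30 x 3 + 150) / 5.5 = 43.64
  t = (30 x 3 - 210) / 5.5 = -21.82 (outside (0, 60))
  t = (30 x 3 + 210) / 5.5 = 54.55
Valid solutions in (0, 60): {43.64, 54.55} minutes.
The first occurrence is t = 43.64 minutes.
The hands form a 150-degree angle at 43.64 minutes past 3:00.

Final answer: 43.64 minutes past 3:00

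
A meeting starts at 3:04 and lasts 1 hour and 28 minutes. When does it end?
Starting time: 3:04
Adding 28 minutes to 4 minutes: 4 + 28 = 32 minutes
Adding 1 hour: 3 + 1 = 4
Final time: 4:32

Final answer: 4:32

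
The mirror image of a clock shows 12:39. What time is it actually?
Reflection across the vertical (12-6) axis maps a hand at angle A degrees to (360 - A) degrees, which sends a reading of T minutes past 12:00 to (720 - T) minutes past 12:00.
Mirror reads 12:39 = 39 minutes past 12:00.
Actual time: (720 - 39) mod 720 = 681 minutes = 11:21.

Final answer: 11:21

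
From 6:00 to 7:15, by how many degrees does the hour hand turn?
The hour hand moves 0.5 degrees per minute.
Time elapsed: 7:15 - 6:00 = 75 minutes
Angular displacement: 75 x 0.5 = 37.5 degrees

Final answer: 37.5 degrees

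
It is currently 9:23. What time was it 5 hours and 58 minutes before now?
Starting time: 9:23 = 563 total minutes past 12:00
Subtracting: 5 hours and 58 minutes = 358 minutes
563 - 358 = 205 minutes
= 3 hours and 25 minutes past 12:00 = 3:25

Final answer: 3:25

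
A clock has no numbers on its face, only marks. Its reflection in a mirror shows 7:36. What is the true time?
Reflection across the vertical (12-6) axis maps a hand at angle A degrees to (360 - A) degrees, which sends a reading of T minutes past 12:00 to (720 - T) minutes past 12:00.
Mirror reads 7:36 = 456 minutes past 12:00.
Actual time: (720 - 456) mod 720 = 264 minutes = 4:24.

Final answer: 4:24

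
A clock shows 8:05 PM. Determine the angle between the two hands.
Hour hand position: 8 x 30 + 5 x 0.5 = 242.5 degrees
Minute hand position: 5 x 6 = 30 degrees
Difference: |242.5 - 30| = 212.5 degrees
Since 212.5 > 180, the smaller angle is 360 - 212.5 = 147.5 degrees

Final answer: 147.5 degrees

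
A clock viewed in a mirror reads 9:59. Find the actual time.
Reflection across the vertical (12-6) axis maps a hand at angle A degrees to (360 - A) degrees, which sends a reading of T minutes past 12:00 to (720 - T) minutes past 12:00.
Mirror reads 9:59 = 599 minutes past 12:00.
Actual time: (720 - 599) mod 720 = 121 minutes = 2:01.

Final answer: 2:01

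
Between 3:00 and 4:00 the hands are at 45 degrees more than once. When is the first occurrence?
At t minutes past 3:00, the hour hand is at 30 x 3 + 0.5t degrees and the minute hand is at 6t degrees.
The smaller angle between them is 45 degrees when |30H - 5.5t| = 45 or |30H - 5.5t| = 315.
With H = 3, solve 30 x 3 - 5.5t = +/- target for each target:
  t = (30 x 3 - 45) / 5.5 = 8.18
  t = (30 x 3 + 45) / 5.5 = 24.55
  t = (30 x 3 - 315) / 5.5 = -40.91 (outside (0, 60))
  t = (30 x 3 + 315) / 5.5 = 73.64 (outside (0, 60))
Valid solutions in (0, 60): {8.18, 24.55} minutes.
The first occurrence is t = 8.18 minutes.
The hands form a 45-degree angle at 8.18 minutes past 3:00.

Final answer: 8.18 minutes past 3:00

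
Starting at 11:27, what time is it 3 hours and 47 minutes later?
Starting time: 11:27
Adding 47 minutes to 27 minutes: 27 + 47 = 74 minutes = 1 hour and 14 minutes
Adding 3 hours: 11 + 3 + 1 (carry) = 15 - 12 = 3
Final time: 3:14

Final answer: 3:14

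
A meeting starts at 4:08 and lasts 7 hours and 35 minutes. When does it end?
Starting time: 4:08
Adding 35 minutes to 8 minutes: 8 + 35 = 43 minutes
Adding 7 hours: 4 + 7 = 11
Final time: 11:43

Final answer: 11:43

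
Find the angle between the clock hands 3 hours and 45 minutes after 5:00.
First find the time 3 hours and 45 minutes after 5:00.
Total minutes: 5 x 60 + 0 + 3 x 60 + 45 = 525.
525 mod 720 = 525 minutes = 8:45.
Now compute the angle at 8:45:
Hour hand: 8 x 30 + 45 x 0.5 = 262.5 degrees
Minute hand: 45 x 6 = 270 degrees
Difference: |262.5 - 270| = 7.5 degrees
The angle is 7.5 degrees

Final answer: 7.5 degrees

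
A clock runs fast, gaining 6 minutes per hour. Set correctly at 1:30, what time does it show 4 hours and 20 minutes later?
For every 60 true minutes, the faulty clock advances 60 + 6 = 66 minutes.
True elapsed: 4 hours and 20 minutes = 260 minutes.
Faulty clock advances: 260 x 66/60 = 286 minutes (drift: 26 minutes ahead).
Shown time: 1:30 + 286 minutes = 6:16.

Final answer: 6:16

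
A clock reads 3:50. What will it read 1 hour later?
Starting time: 3:50
Adding 0 minutes to 50 minutes: 50 + 0 = 50 minutes
Adding 1 hour: 3 + 1 = 4
Final time: 4:50

Final answer: 4:50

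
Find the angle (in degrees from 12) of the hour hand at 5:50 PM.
The hour hand moves 30 degrees per hour and 0.5 degrees per minute.
At 5:50: (5) x 30 + 50 x 0.5 = 150 + 25 = 175 degrees

Final answer: 175 degrees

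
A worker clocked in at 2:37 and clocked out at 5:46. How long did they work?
From 2:37 to 5:46:
(5 x 60 + 46) - (2 x 60 + 37) = 346 - 157 = 189 minutes
= 3 hours and 9 minutes

Final answer: 3 hours and 9 minutes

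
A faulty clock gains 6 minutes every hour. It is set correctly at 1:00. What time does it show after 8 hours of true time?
For every 60 true minutes, the faulty clock advances 60 + 6 = 66 minutes.
True elapsed: 8 hours = 480 minutes.
Faulty clock advances: 480 x 66/60 = 528 minutes (drift: 48 minutes ahead).
Shown time: 1:00 + 528 minutes = 9:48.

Final answer: 9:48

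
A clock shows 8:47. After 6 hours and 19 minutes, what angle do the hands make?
First find the time 6 hours and 19 minutes after 8:47.
Total minutes: 8 x 60 + 47 + 6 x 60 + 19 = 906.
906 mod 720 = 186 minutes = 3:06.
Now compute the angle at 3:06:
Hour hand: 3 x 30 + 6 x 0.5 = 93 degrees
Minute hand: 6 x 6 = 36 degrees
Difference: |93 - 36| = 57 degrees
The angle is 57 degrees

Final answer: 57 degrees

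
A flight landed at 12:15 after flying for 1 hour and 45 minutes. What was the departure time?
Starting time: 12:15 = 15 total minutes past 12:00
Subtracting: 1 hour and 45 minutes = 105 minutes
15 - 105 = -90 (negative, add 12 hours = 720) = 630 minutes
= 10 hours and 30 minutes past 12:00 = 10:30

Final answer: 10:30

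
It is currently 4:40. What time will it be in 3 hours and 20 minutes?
Starting time: 4:40
Adding 20 minutes to 40 minutes: 40 + 20 = 60 minutes = 1 hour
Adding 3 hours: 4 + 3 + 1 (carry) = 8
Final time: 8:00

Final answer: 8:00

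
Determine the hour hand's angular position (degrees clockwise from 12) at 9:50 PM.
The hour hand moves 30 degrees per hour and 0.5 degrees per minute.
At 9:50: (9) x 30 + 50 x 0.5 = 270 + 25 = 295 degrees

Final answer: 295 degrees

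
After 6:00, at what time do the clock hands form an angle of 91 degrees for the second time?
At t minutes past 6:00, the hour hand is at 30 x 6 + 0.5t degrees and the minute hand is at 6t degrees.
The smaller angle between them is 91 degrees when |30H - 5.5t| = 91 or |30H - 5.5t| = 269.
With H = 6, solve 30 x 6 - 5.5t = +/- target for each target:
  t = (30 x 6 - 91) / 5.5 = 16.18
  t = (30 x 6 + 91) / 5.5 = 49.27
  t = (30 x 6 - 269) / 5.5 = -16.18 (outside (0, 60))
  t = (30 x 6 + 269) / 5.5 = 81.64 (outside (0, 60))
Valid solutions in (0, 60): {16.18, 49.27} minutes.
The second occurrence is t = 49.27 minutes.
The hands form a 91-degree angle at 49.27 minutes past 6:00.

Final answer: 49.27 minutes past 6:00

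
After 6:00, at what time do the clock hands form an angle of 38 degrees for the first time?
At t minutes past 6:00, the hour hand is at 30 x 6 + 0.5t degrees and the minute hand is at 6t degrees.
The smaller angle between them is 38 degrees when |30H - 5.5t| = 38 or |30H - 5.5t| = 322.
With H = 6, solve 30 x 6 - 5.5t = +/- target for each target:
  t = (30 x 6 - 38) / 5.5 = 25.82
  t = (30 x 6 + 38) / 5.5 = 39.64
  t = (30 x 6 - 322) / 5.5 = -25.82 (outside (0, 60))
  t = (30 x 6 + 322) / 5.5 = 91.27 (outside (0, 60))
Valid solutions in (0, 60): {25.82, 39.64} minutes.
The first occurrence is t = 25.82 minutes.
The hands form a 38-degree angle at 25.82 minutes past 6:00.

Final answer: 25.82 minutes past 6:00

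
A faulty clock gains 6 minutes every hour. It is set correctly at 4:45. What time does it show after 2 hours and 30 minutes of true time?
For every 60 true minutes, the faulty clock advances 60 + 6 = 66 minutes.
True elapsed: 2 hours and 30 minutes = 150 minutes.
Faulty clock advances: 150 x 66/60 = 165 minutes (drift: 15 minutes ahead).
Shown time: 4:45 + 165 minutes = 7:30.

Final answer: 7:30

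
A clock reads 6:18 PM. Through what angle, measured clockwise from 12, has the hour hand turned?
The hour hand moves 30 degrees per hour and 0.5 degrees per minute.
At 6:18: (6) x 30 + 18 x 0.5 = 180 + 9 = 189 degrees

Final answer: 189 degrees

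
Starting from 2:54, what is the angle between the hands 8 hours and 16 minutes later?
First find the time 8 hours and 16 minutes after 2:54.
Total minutes: 2 x 60 + 54 + 8 x 60 + 16 = 670.
670 mod 720 = 670 minutes = 11:10.
Now compute the angle at 11:10:
Hour hand: 11 x 30 + 10 x 0.5 = 335 degrees
Minute hand: 10 x 6 = 60 degrees
Difference: |335 - 60| = 275 degrees
Smaller angle: 360 - 275 = 85 degrees

Final answer: 85 degrees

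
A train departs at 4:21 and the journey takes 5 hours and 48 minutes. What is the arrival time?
Starting time: 4:21
Adding 48 minutes to 21 minutes: 21 + 48 = 69 minutes = 1 hour and 9 minutes
Adding 5 hours: 4 + 5 + 1 (carry) = 10
Final time: 10:09

Final answer: 10:09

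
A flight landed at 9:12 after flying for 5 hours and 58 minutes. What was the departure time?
Starting time: 9:12 = 552 total minutes past 12:00
Subtracting: 5 hours and 58 minutes = 358 minutes
552 - 358 = 194 minutes
= 3 hours and 14 minutes past 12:00 = 3:14

Final answer: 3:14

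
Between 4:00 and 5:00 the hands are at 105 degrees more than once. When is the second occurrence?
At t minutes past 4:00, the hour hand is at 30 x 4 + 0.5t degrees and the minute hand is at 6t degrees.
The smaller angle between them is 105 degrees when |30H - 5.5t| = 105 or |30H - 5.5t| = 255.
With H = 4, solve 30 x 4 - 5.5t = +/- target for each target:
  t = (30 x 4 - 105) / 5.5 = 2.73
  t = (30 x 4 + 105) / 5.5 = 40.91
  t = (30 x 4 - 255) / 5.5 = -24.55 (outside (0, 60))
  t = (30 x 4 + 255) / 5.5 = 68.18 (outside (0, 60))
Valid solutions in (0, 60): {2.73, 40.91} minutes.
The second occurrence is t = 40.91 minutes.
The hands form a 105-degree angle at 40.91 minutes past 4:00.

Final answer: 40.91 minutes past 4:00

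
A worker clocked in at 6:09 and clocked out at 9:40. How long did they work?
From 6:09 to 9:40:
(9 x 60 + 40) - (6 x 60 + 9) = 580 - 369 = 211 minutes
= 3 hours and 31 minutes

Final answer: 3 hours and 31 minutes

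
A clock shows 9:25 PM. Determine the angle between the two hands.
Hour hand position: 9 x 30 + 25 x 0.5 = 282.5 degrees
Minute hand position: 25 x 6 = 150 degrees
Difference: |282.5 - 150| = 132.5 degrees
The angle between the hands is 132.5 degrees

Final answer: 132.5 degrees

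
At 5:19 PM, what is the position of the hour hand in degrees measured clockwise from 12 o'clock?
The hour hand moves 30 degrees per hour and 0.5 degrees per minute.
At 5:19: (5) x 30 + 19 x 0.5 = 150 + 9.5 = 159.5 degrees

Final answer: 159.5 degrees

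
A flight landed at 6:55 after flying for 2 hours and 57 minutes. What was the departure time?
Starting time: 6:55 = 415 total minutes past 12:00
Subtracting: 2 hours and 57 minutes = 177 minutes
415 - 177 = 238 minutes
= 3 hours and 58 minutes past 12:00 = 3:58

Final answer: 3:58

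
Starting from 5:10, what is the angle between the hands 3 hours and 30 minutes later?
First find the time 3 hours and 30 minutes after 5:10.
Total minutes: 5 x 60 + 10 + 3 x 60 + 30 = 520.
520 mod 720 = 520 minutes = 8:40.
Now compute the angle at 8:40:
Hour hand: 8 x 30 + 40 x 0.5 = 260 degrees
Minute hand: 40 x 6 = 240 degrees
Difference: |260 - 240| = 20 degrees
The angle is 20 degrees

Final answer: 20 degrees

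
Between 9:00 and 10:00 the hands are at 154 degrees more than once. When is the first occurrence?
At t minutes past 9:00, the hour hand is at 30 x 9 + 0.5t degrees and the minute hand is at 6t degrees.
The smaller angle between them is 154 degrees when |30H - 5.5t| = 154 or |30H - 5.5t| = 206.
With H = 9, solve 30 x 9 - 5.5t = +/- target for each target:
  t = (30 x 9 - 154) / 5.5 = 21.09
  t = (30 x 9 + 154) / 5.5 = 77.09 (outside (0, 60))
  t = (30 x 9 - 206) / 5.5 = 11.64
  t = (30 x 9 + 206) / 5.5 = 86.55 (outside (0, 60))
Valid solutions in (0, 60): {11.64, 21.09} minutes.
The first occurrence is t = 11.64 minutes.
The hands form a 154-degree angle at 11.64 minutes past 9:00.

Final answer: 11.64 minutes past 9:00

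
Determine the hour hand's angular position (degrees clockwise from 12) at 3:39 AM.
The hour hand moves 30 degrees per hour and 0.5 degrees per minute.
At 3:39: (3) x 30 + 39 x 0.5 = 90 + 19.5 = 109.5 degrees

Final answer: 109.5 degrees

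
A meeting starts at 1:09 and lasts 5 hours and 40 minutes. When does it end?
Starting time: 1:09
Adding 40 minutes to 9 minutes: 9 + 40 = 49 minutes
Adding 5 hours: 1 + 5 = 6
Final time: 6:49

Final answer: 6:49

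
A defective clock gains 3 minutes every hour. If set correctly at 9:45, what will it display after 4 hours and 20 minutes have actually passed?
For every 60 true minutes, the faulty clock advances 60 + 3 = 63 minutes.
True elapsed: 4 hours and 20 minutes = 260 minutes.
Faulty clock advances: 260 x 63/60 = 273 minutes (drift: 13 minutes ahead).
Shown time: 9:45 + 273 minutes = 2:18.

Final answer: 2:18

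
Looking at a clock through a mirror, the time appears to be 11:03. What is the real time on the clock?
Reflection across the vertical (12-6) axis maps a hand at angle A degrees to (360 - A) degrees, which sends a reading of T minutes past 12:00 to (720 - T) minutes past 12:00.
Mirror reads 11:03 = 663 minutes past 12:00.
Actual time: (720 - 663) mod 720 = 57 minutes = 12:57.

Final answer: 12:57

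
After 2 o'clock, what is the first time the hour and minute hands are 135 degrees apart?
At t minutes past 2:00, the hour hand is at 30 x 2 + 0.5t degrees and the minute hand is at 6t degrees.
The smaller angle between them is 135 degrees when |30H - 5.5t| = 135 or |30H - 5.5t| = 225.
With H = 2, solve 30 x 2 - 5.5t = +/- target for each target:
  t = (30 x 2 - 135) / 5.5 = -13.64 (outside (0, 60))
  t = (30 x 2 + 135) / 5.5 = 35.45
  t = (30 x 2 - 225) / 5.5 = -30 (outside (0, 60))
  t = (30 x 2 + 225) / 5.5 = 51.82
Valid solutions in (0, 60): {35.45, 51.82} minutes.
The first occurrence is t = 35.45 minutes.
The hands form a 135-degree angle at 35.45 minutes past 2:00.

Final answer: 35.45 minutes past 2:00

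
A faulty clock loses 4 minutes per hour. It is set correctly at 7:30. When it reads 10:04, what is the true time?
For every 60 true minutes, the faulty clock advances 56 minutes, so 1 faulty-clock minute corresponds to 60/56 true minutes.
From 7:30 to 10:04 on the faulty dial is 154 minutes.
True elapsed: 154 x 60/56 = 165 minutes = 2 hours and 45 minutes.
True time: 7:30 + 2 hours and 45 minutes = 10:15.

Final answer: 10:15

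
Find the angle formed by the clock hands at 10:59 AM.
Hour hand position: 10 x 30 + 59 x 0.5 = 329.5 degrees
Minute hand position: 59 x 6 = 354 degrees
Difference: |329.5 - 354| = 24.5 degrees
The angle between the hands is 24.5 degrees

Final answer: 24.5 degrees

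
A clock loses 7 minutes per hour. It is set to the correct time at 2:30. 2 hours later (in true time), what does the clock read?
For every 60 true minutes, the faulty clock advances 60 - 7 = 53 minutes.
True elapsed: 2 hours = 120 minutes.
Faulty clock advances: 120 x 53/60 = 106 minutes (drift: 14 minutes behind).
Shown time: 2:30 + 106 minutes = 4:16.

Final answer: 4:16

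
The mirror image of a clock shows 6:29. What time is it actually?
Reflection across the vertical (12-6) axis maps a hand at angle A degrees to (360 - A) degrees, which sends a reading of T minutes past 12:00 to (720 - T) minutes past 12:00.
Mirror reads 6:29 = 389 minutes past 12:00.
Actual time: (720 - 389) mod 720 = 331 minutes = 5:31.

Final answer: 5:31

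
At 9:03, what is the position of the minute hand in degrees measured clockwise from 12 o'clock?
The minute hand moves 6 degrees per minute.
At 9:03: 3 x 6 = 18 degrees

Final answer: 18 degrees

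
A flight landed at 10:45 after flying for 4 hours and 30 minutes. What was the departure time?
Starting time: 10:45 = 645 total minutes past 12:00
Subtracting: 4 hours and 30 minutes = 270 minutes
645 - 270 = 375 minutes
= 6 hours and 15 minutes past 12:00 = 6:15

Final answer: 6:15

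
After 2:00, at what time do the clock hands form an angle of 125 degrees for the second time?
At t minutes past 2:00, the hour hand is at 30 x 2 + 0.5t degrees and the minute hand is at 6t degrees.
The smaller angle between them is 125 degrees when |30H - 5.5t| = 125 or |30H - 5.5t| = 235.
With H = 2, solve 30 x 2 - 5.5t = +/- target for each target:
  t = (30 x 2 - 125) / 5.5 = -11.82 (outside (0, 60))
  t = (30 x 2 + 125) / 5.5 = 33.64
  t = (30 x 2 - 235) / 5.5 = -31.82 (outside (0, 60))
  t = (30 x 2 + 235) / 5.5 = 53.64
Valid solutions in (0, 60): {33.64, 53.64} minutes.
The second occurrence is t = 53.64 minutes.
The hands form a 125-degree angle at 53.64 minutes past 2:00.

Final answer: 53.64 minutes past 2:00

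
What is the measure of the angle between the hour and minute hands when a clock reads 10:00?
Hour hand position: 10 x 30 + 0 x 0.5 = 300 degrees
Minute hand position: 0 x 6 = 0 degrees
Difference: |300 - 0| = 300 degrees
Since 300 > 180, the smaller angle is 360 - 300 = 60 degrees

Final answer: 60 degrees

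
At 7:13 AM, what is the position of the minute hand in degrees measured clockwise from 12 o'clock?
The minute hand moves 6 degrees per minute.
At 7:13: 13 x 6 = 78 degrees

Final answer: 78 degrees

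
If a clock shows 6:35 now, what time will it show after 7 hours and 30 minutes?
Starting time: 6:35
Adding 30 minutes to 35 minutes: 35 + 30 = 65 minutes = 1 hour and 5 minutes
Adding 7 hours: 6 + 7 + 1 (carry) = 14 - 12 = 2
Final time: 2:05

Final answer: 2:05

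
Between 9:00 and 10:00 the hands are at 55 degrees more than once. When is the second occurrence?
At t minutes past 9:00, the hour hand is at 30 x 9 + 0.5t degrees and the minute hand is at 6t degrees.
The smaller angle between them is 55 degrees when |30H - 5.5t| = 55 or |30H - 5.5t| = 305.
With H = 9, solve 30 x 9 - 5.5t = +/- target for each target:
  t = (30 x 9 - 55) / 5.5 = 39.09
  t = (30 x 9 + 55) / 5.5 = 59.09
  t = (30 x 9 - 305) / 5.5 = -6.36 (outside (0, 60))
  t = (30 x 9 + 305) / 5.5 = 104.55 (outside (0, 60))
Valid solutions in (0, 60): {39.09, 59.09} minutes.
The second occurrence is t = 59.09 minutes.
The hands form a 55-degree angle at 59.09 minutes past 9:00.

Final answer: 59.09 minutes past 9:00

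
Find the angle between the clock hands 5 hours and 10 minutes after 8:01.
First find the time 5 hours and 10 minutes after 8:01.
Total minutes: 8 x 60 + 1 + 5 x 60 + 10 = 791.
791 mod 720 = 71 minutes = 1:11.
Now compute the angle at 1:11:
Hour hand: 1 x 30 + 11 x 0.5 = 35.5 degrees
Minute hand: 11 x 6 = 66 degrees
Difference: |35.5 - 66| = 30.5 degrees
The angle is 30.5 degrees

Final answer: 30.5 degrees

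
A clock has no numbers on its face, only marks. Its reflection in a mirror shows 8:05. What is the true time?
Reflection across the vertical (12-6) axis maps a hand at angle A degrees to (360 - A) degrees, which sends a reading of T minutes past 12:00 to (720 - T) minutes past 12:00.
Mirror reads 8:05 = 485 minutes past 12:00.
Actual time: (720 - 485) mod 720 = 235 minutes = 3:55.

Final answer: 3:55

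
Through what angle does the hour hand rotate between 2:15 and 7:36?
The hour hand moves 0.5 degrees per minute.
Time elapsed: 7:36 - 2:15 = 321 minutes
Angular displacement: 321 x 0.5 = 160.5 degrees

Final answer: 160.5 degrees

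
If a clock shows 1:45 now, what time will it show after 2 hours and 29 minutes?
Starting time: 1:45
Adding 29 minutes to 45 minutes: 45 + 29 = 74 minutes = 1 hour and 14 minutes
Adding 2 hours: 1 + 2 + 1 (carry) = 4
Final time: 4:14

Final answer: 4:14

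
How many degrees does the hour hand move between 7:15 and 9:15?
The hour hand moves 0.5 degrees per minute.
Time elapsed: 9:15 - 7:15 = 120 minutes
Angular displacement: 120 x 0.5 = 60 degrees

Final answer: 60 degrees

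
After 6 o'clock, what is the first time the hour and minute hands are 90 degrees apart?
At t minutes past 6:00, the hour hand is at 30 x 6 + 0.5t degrees and the minute hand is at 6t degrees.
The smaller angle between them is 90 degrees when |30H - 5.5t| = 90 or |30H - 5.5t| = 270.
With H = 6, solve 30 x 6 - 5.5t = +/- target for each target:
  t = (30 x 6 - 90) / 5.5 = 16.36
  t = (30 x 6 + 90) / 5.5 = 49.09
  t = (30 x 6 - 270) / 5.5 = -16.36 (outside (0, 60))
  t = (30 x 6 + 270) / 5.5 = 81.82 (outside (0, 60))
Valid solutions in (0, 60): {16.36, 49.09} minutes.
The first occurrence is t = 16.36 minutes.
The hands form a 90-degree angle at 16.36 minutes past 6:00.

Final answer: 16.36 minutes past 6:00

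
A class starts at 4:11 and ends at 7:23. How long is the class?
From 4:11 to 7:23:
(7 x 60 + 23) - (4 x 60 + 11) = 443 - 251 = 192 minutes
= 3 hours and 12 minutes

Final answer: 3 hours and 12 minutes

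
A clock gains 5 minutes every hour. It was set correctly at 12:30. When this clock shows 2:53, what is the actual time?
For every 60 true minutes, the faulty clock advances 65 minutes, so 1 faulty-clock minute corresponds to 60/65 true minutes.
From 12:30 to 2:53 on the faulty dial is 143 minutes.
True elapsed: 143 x 60/65 = 132 minutes = 2 hours and 12 minutes.
True time: 12:30 + 2 hours and 12 minutes = 2:42.

Final answer: 2:42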